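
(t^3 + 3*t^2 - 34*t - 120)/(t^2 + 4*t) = t - 1 - 30/t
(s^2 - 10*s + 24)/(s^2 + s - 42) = (s - 4)/(s + 7)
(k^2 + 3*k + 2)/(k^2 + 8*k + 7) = (k + 2)/(k + 7)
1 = 1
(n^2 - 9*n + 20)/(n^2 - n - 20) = (n - 4)/(n + 4)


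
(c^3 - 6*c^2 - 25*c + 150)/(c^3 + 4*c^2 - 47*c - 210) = (c^2 - 11*c + 30)/(c^2 - c - 42)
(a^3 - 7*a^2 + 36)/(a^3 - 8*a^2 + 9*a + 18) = (a + 2)/(a + 1)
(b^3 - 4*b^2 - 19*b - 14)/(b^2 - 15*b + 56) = (b^2 + 3*b + 2)/(b - 8)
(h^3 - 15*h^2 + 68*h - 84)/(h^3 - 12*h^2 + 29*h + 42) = (h - 2)/(h + 1)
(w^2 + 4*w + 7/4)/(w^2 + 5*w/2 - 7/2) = (w + 1/2)/(w - 1)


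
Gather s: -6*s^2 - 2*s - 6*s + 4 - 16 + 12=-6*s^2 - 8*s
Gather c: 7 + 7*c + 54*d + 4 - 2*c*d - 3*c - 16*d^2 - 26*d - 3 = c*(4 - 2*d) - 16*d^2 + 28*d + 8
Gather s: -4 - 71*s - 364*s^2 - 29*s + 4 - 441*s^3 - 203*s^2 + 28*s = -441*s^3 - 567*s^2 - 72*s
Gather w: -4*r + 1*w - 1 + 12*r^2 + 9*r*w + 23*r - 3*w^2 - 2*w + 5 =12*r^2 + 19*r - 3*w^2 + w*(9*r - 1) + 4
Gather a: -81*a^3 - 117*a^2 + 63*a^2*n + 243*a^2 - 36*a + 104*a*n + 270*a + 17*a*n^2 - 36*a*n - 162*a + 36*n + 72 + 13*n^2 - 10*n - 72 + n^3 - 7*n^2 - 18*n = -81*a^3 + a^2*(63*n + 126) + a*(17*n^2 + 68*n + 72) + n^3 + 6*n^2 + 8*n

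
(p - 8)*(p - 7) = p^2 - 15*p + 56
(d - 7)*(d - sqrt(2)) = d^2 - 7*d - sqrt(2)*d + 7*sqrt(2)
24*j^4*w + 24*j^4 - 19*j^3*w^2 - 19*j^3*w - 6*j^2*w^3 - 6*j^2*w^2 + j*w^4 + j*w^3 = (-8*j + w)*(-j + w)*(3*j + w)*(j*w + j)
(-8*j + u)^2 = 64*j^2 - 16*j*u + u^2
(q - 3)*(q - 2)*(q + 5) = q^3 - 19*q + 30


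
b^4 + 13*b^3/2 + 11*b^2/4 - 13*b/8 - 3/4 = (b - 1/2)*(b + 1/2)^2*(b + 6)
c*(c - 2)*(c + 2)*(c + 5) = c^4 + 5*c^3 - 4*c^2 - 20*c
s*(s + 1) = s^2 + s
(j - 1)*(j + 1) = j^2 - 1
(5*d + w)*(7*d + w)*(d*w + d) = 35*d^3*w + 35*d^3 + 12*d^2*w^2 + 12*d^2*w + d*w^3 + d*w^2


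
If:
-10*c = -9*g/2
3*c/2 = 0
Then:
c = 0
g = 0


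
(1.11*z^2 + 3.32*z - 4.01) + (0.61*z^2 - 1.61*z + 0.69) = 1.72*z^2 + 1.71*z - 3.32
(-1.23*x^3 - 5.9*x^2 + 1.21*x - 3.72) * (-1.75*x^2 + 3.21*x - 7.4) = 2.1525*x^5 + 6.3767*x^4 - 11.9545*x^3 + 54.0541*x^2 - 20.8952*x + 27.528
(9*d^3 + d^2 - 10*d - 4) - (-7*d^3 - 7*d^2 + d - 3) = 16*d^3 + 8*d^2 - 11*d - 1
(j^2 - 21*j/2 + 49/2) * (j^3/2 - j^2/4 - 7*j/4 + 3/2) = j^5/2 - 11*j^4/2 + 105*j^3/8 + 55*j^2/4 - 469*j/8 + 147/4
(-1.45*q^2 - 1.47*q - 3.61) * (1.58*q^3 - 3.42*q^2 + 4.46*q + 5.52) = -2.291*q^5 + 2.6364*q^4 - 7.1434*q^3 - 2.214*q^2 - 24.215*q - 19.9272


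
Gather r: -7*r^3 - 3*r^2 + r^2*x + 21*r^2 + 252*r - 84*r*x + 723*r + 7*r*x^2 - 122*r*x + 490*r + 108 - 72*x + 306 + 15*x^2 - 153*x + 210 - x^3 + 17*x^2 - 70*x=-7*r^3 + r^2*(x + 18) + r*(7*x^2 - 206*x + 1465) - x^3 + 32*x^2 - 295*x + 624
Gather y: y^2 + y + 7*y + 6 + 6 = y^2 + 8*y + 12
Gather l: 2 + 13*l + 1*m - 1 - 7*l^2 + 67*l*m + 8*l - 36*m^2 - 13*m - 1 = -7*l^2 + l*(67*m + 21) - 36*m^2 - 12*m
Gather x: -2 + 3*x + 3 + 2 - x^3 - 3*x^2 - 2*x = -x^3 - 3*x^2 + x + 3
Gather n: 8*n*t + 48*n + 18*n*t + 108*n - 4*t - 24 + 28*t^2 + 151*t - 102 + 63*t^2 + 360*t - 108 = n*(26*t + 156) + 91*t^2 + 507*t - 234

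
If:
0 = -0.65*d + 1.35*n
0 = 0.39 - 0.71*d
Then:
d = 0.55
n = 0.26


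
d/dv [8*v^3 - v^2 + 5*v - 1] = 24*v^2 - 2*v + 5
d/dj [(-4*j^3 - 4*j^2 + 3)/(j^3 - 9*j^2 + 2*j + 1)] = (40*j^4 - 16*j^3 - 29*j^2 + 46*j - 6)/(j^6 - 18*j^5 + 85*j^4 - 34*j^3 - 14*j^2 + 4*j + 1)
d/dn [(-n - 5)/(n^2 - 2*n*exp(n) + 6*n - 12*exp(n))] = (-n^2 + 2*n*exp(n) - 6*n - 2*(n + 5)*(n*exp(n) - n + 7*exp(n) - 3) + 12*exp(n))/(n^2 - 2*n*exp(n) + 6*n - 12*exp(n))^2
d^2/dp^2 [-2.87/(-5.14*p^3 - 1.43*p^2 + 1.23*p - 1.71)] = (-(88.5108*p + 8.2082)*(5.14*p^3 + 1.43*p^2 - 1.23*p + 1.71) + 2.87*(15.42*p^2 + 2.86*p - 1.23)*(30.84*p^2 + 5.72*p - 2.46))/(5.14*p^3 + 1.43*p^2 - 1.23*p + 1.71)^3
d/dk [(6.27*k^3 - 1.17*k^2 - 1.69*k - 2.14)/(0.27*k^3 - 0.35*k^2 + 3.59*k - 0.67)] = (-1.8786*k^4 + 45.9312*k^3 - 15.6611*k^2 + 0.0697999999999999*k + 8.8149)/(0.0729*k^6 - 0.189*k^5 + 2.0611*k^4 - 2.8748*k^3 + 13.3571*k^2 - 4.8106*k + 0.4489)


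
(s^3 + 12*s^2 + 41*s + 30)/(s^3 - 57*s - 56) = (s^2 + 11*s + 30)/(s^2 - s - 56)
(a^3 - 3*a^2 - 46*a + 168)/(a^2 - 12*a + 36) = (a^2 + 3*a - 28)/(a - 6)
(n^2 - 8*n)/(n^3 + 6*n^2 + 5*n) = (n - 8)/(n^2 + 6*n + 5)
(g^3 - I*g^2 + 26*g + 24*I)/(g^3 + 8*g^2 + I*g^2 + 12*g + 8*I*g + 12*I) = (g^2 - 2*I*g + 24)/(g^2 + 8*g + 12)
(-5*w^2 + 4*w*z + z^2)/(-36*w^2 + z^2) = (5*w^2 - 4*w*z - z^2)/(36*w^2 - z^2)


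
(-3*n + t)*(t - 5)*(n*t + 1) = -3*n^2*t^2 + 15*n^2*t + n*t^3 - 5*n*t^2 - 3*n*t + 15*n + t^2 - 5*t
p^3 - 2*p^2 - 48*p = p*(p - 8)*(p + 6)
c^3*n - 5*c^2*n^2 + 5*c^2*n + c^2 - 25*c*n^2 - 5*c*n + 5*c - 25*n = (c + 5)*(c - 5*n)*(c*n + 1)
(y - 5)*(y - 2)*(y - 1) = y^3 - 8*y^2 + 17*y - 10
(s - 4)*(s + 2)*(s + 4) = s^3 + 2*s^2 - 16*s - 32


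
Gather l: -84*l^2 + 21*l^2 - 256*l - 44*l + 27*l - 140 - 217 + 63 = -63*l^2 - 273*l - 294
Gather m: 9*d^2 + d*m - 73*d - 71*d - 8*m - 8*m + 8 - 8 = 9*d^2 - 144*d + m*(d - 16)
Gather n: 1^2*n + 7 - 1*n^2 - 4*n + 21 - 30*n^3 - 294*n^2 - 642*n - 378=-30*n^3 - 295*n^2 - 645*n - 350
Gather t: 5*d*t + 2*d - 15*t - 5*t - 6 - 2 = 2*d + t*(5*d - 20) - 8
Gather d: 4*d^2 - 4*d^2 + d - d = 0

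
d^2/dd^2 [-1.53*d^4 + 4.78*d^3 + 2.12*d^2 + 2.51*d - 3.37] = -18.36*d^2 + 28.68*d + 4.24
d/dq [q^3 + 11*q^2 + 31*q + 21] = 3*q^2 + 22*q + 31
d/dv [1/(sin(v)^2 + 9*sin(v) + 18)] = -(2*sin(v) + 9)*cos(v)/(sin(v)^2 + 9*sin(v) + 18)^2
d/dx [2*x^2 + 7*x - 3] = 4*x + 7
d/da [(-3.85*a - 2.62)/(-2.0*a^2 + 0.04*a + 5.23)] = (7.7*a^2 - 0.154*a - (3.85*a + 2.62)*(4.0*a - 0.04) - 20.1355)/(-2.0*a^2 + 0.04*a + 5.23)^2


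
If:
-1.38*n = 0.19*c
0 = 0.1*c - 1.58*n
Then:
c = 0.00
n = 0.00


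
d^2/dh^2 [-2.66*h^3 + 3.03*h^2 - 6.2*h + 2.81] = 6.06 - 15.96*h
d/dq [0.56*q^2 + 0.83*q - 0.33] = 1.12*q + 0.83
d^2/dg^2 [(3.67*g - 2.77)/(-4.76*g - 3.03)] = (231.386456 - 2.8421709430404e-14*g)/(4.76*g + 3.03)^3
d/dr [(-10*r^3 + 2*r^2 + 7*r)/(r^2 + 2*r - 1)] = (-10*r^4 - 40*r^3 + 27*r^2 - 4*r - 7)/(r^4 + 4*r^3 + 2*r^2 - 4*r + 1)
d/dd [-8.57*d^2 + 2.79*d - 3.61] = 2.79 - 17.14*d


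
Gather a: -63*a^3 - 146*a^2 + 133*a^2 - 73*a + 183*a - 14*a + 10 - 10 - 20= -63*a^3 - 13*a^2 + 96*a - 20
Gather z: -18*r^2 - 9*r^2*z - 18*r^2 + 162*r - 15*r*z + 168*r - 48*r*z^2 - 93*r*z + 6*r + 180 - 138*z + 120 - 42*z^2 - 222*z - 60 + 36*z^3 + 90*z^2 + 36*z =-36*r^2 + 336*r + 36*z^3 + z^2*(48 - 48*r) + z*(-9*r^2 - 108*r - 324) + 240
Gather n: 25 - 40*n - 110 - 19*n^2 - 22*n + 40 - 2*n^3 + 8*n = -2*n^3 - 19*n^2 - 54*n - 45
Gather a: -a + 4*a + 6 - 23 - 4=3*a - 21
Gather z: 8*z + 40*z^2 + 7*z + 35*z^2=75*z^2 + 15*z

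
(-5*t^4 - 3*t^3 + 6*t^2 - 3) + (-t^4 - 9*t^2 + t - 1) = -6*t^4 - 3*t^3 - 3*t^2 + t - 4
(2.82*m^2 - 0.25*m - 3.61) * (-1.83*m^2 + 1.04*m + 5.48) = -5.1606*m^4 + 3.3903*m^3 + 21.7999*m^2 - 5.1244*m - 19.7828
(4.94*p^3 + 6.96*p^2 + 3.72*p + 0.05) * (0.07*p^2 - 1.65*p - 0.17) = 0.3458*p^5 - 7.6638*p^4 - 12.0634*p^3 - 7.3177*p^2 - 0.7149*p - 0.0085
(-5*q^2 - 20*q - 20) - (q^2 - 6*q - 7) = -6*q^2 - 14*q - 13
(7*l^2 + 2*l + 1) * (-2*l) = -14*l^3 - 4*l^2 - 2*l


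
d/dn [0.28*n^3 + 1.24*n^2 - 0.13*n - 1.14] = 0.84*n^2 + 2.48*n - 0.13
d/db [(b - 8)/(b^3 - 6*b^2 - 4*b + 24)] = (b^3 - 6*b^2 - 4*b + (b - 8)*(-3*b^2 + 12*b + 4) + 24)/(b^3 - 6*b^2 - 4*b + 24)^2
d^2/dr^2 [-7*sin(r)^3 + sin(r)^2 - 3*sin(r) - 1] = 63*sin(r)^3 - 4*sin(r)^2 - 39*sin(r) + 2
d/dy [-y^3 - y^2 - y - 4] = -3*y^2 - 2*y - 1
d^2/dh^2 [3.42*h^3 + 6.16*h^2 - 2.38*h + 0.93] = 20.52*h + 12.32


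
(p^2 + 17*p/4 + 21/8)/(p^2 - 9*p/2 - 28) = (p + 3/4)/(p - 8)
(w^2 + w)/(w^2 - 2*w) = (w + 1)/(w - 2)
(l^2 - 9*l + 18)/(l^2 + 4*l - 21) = (l - 6)/(l + 7)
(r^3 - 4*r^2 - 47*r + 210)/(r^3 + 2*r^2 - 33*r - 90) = (r^2 + 2*r - 35)/(r^2 + 8*r + 15)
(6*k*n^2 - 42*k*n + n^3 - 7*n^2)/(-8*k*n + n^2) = (-6*k*n + 42*k - n^2 + 7*n)/(8*k - n)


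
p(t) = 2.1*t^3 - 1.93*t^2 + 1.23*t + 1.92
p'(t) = 6.3*t^2 - 3.86*t + 1.23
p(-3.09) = -82.27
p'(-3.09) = 73.31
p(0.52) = 2.33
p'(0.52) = 0.93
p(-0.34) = 1.20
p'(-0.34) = 3.27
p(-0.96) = -2.90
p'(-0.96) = 10.74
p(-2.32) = -37.54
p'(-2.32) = 44.09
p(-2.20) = -32.49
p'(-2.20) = 40.21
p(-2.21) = -32.89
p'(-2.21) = 40.53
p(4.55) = 165.37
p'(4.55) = 114.09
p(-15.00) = -7538.28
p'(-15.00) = 1476.63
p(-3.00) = -75.84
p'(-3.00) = 69.51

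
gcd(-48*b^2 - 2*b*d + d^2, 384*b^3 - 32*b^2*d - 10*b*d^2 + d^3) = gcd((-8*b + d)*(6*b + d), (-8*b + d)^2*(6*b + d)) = 48*b^2 + 2*b*d - d^2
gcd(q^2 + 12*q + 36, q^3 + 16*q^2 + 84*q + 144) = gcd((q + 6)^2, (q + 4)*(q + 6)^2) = q^2 + 12*q + 36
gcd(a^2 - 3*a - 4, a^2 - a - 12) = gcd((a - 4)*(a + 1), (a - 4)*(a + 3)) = a - 4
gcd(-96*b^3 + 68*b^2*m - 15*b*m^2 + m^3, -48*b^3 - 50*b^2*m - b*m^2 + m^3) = 8*b - m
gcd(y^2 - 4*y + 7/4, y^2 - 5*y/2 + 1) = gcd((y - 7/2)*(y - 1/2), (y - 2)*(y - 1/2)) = y - 1/2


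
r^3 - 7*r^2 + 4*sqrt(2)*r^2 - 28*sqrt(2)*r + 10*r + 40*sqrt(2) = (r - 5)*(r - 2)*(r + 4*sqrt(2))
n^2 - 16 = (n - 4)*(n + 4)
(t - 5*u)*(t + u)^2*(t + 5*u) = t^4 + 2*t^3*u - 24*t^2*u^2 - 50*t*u^3 - 25*u^4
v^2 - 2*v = v*(v - 2)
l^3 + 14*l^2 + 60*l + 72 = (l + 2)*(l + 6)^2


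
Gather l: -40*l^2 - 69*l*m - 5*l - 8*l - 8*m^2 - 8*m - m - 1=-40*l^2 + l*(-69*m - 13) - 8*m^2 - 9*m - 1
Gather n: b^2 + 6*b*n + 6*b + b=b^2 + 6*b*n + 7*b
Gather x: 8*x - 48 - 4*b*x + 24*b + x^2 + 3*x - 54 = 24*b + x^2 + x*(11 - 4*b) - 102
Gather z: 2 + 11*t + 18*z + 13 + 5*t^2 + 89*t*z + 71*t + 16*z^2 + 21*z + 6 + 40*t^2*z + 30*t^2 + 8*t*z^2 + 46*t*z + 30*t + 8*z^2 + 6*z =35*t^2 + 112*t + z^2*(8*t + 24) + z*(40*t^2 + 135*t + 45) + 21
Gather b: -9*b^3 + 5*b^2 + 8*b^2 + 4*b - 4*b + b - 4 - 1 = -9*b^3 + 13*b^2 + b - 5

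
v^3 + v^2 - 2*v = v*(v - 1)*(v + 2)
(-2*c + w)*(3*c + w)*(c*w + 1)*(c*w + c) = -6*c^4*w^2 - 6*c^4*w + c^3*w^3 + c^3*w^2 - 6*c^3*w - 6*c^3 + c^2*w^4 + c^2*w^3 + c^2*w^2 + c^2*w + c*w^3 + c*w^2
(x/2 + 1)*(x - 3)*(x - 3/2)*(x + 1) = x^4/2 - 3*x^3/4 - 7*x^2/2 + 9*x/4 + 9/2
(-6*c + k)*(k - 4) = -6*c*k + 24*c + k^2 - 4*k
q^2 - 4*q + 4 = (q - 2)^2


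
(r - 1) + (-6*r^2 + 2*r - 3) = -6*r^2 + 3*r - 4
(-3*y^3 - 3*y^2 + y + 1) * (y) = -3*y^4 - 3*y^3 + y^2 + y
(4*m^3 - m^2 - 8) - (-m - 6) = 4*m^3 - m^2 + m - 2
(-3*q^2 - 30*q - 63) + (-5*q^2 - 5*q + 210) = -8*q^2 - 35*q + 147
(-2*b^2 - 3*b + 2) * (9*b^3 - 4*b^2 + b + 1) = -18*b^5 - 19*b^4 + 28*b^3 - 13*b^2 - b + 2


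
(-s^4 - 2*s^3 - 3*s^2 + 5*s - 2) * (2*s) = -2*s^5 - 4*s^4 - 6*s^3 + 10*s^2 - 4*s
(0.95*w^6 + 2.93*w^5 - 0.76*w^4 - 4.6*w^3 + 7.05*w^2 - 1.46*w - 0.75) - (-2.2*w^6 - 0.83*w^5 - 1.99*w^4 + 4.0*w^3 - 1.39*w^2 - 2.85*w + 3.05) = 3.15*w^6 + 3.76*w^5 + 1.23*w^4 - 8.6*w^3 + 8.44*w^2 + 1.39*w - 3.8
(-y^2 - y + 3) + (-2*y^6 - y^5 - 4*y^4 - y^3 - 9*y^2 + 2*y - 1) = -2*y^6 - y^5 - 4*y^4 - y^3 - 10*y^2 + y + 2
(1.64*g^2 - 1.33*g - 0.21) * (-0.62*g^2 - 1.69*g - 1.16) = -1.0168*g^4 - 1.947*g^3 + 0.4755*g^2 + 1.8977*g + 0.2436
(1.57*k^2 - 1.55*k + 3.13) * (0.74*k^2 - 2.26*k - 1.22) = 1.1618*k^4 - 4.6952*k^3 + 3.9038*k^2 - 5.1828*k - 3.8186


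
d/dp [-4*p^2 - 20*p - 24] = -8*p - 20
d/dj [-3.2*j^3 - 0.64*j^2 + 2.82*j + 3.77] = -9.6*j^2 - 1.28*j + 2.82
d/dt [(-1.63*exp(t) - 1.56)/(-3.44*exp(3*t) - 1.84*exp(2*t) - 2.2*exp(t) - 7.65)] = (-11.2144*exp(3*t) - 19.0984*exp(2*t) - 5.7408*exp(t) + 9.0375)*exp(t)/(11.8336*exp(6*t) + 12.6592*exp(5*t) + 18.5216*exp(4*t) + 60.728*exp(3*t) + 32.992*exp(2*t) + 33.66*exp(t) + 58.5225)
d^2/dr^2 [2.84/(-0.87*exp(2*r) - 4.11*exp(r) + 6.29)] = (-2.84*(1.74*exp(r) + 4.11)*(3.48*exp(r) + 8.22)*exp(r) + (9.8832*exp(r) + 11.6724)*(0.87*exp(2*r) + 4.11*exp(r) - 6.29))*exp(r)/(0.87*exp(2*r) + 4.11*exp(r) - 6.29)^3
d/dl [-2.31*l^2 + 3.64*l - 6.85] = 3.64 - 4.62*l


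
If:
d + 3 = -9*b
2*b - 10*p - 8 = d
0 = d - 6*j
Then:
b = 10*p/11 + 5/11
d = -90*p/11 - 78/11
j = -15*p/11 - 13/11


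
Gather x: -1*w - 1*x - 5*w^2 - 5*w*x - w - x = -5*w^2 - 2*w + x*(-5*w - 2)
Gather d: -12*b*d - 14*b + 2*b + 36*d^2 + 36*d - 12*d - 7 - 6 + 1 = -12*b + 36*d^2 + d*(24 - 12*b) - 12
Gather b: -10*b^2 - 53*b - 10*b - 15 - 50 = -10*b^2 - 63*b - 65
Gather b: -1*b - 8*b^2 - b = -8*b^2 - 2*b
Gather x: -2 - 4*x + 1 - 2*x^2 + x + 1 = -2*x^2 - 3*x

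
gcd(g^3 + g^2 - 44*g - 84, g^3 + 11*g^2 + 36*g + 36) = g^2 + 8*g + 12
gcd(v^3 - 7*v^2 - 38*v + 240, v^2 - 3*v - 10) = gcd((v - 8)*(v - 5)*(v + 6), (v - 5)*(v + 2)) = v - 5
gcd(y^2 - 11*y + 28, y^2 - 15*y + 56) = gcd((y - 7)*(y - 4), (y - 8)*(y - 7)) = y - 7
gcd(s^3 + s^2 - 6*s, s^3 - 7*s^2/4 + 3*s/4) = s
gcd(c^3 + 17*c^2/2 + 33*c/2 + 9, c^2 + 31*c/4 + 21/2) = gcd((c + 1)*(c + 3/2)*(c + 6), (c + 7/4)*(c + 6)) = c + 6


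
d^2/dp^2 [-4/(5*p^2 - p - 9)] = 8*(-25*p^2 + 5*p + (10*p - 1)^2 + 45)/(-5*p^2 + p + 9)^3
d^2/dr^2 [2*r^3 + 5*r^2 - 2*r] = 12*r + 10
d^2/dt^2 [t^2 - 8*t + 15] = 2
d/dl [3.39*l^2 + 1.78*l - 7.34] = 6.78*l + 1.78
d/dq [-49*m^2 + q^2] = 2*q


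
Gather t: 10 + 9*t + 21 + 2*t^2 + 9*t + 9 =2*t^2 + 18*t + 40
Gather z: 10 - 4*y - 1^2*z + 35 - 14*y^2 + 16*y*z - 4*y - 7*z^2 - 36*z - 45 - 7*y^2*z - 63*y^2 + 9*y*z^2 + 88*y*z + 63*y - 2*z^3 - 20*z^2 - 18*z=-77*y^2 + 55*y - 2*z^3 + z^2*(9*y - 27) + z*(-7*y^2 + 104*y - 55)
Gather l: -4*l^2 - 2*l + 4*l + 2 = -4*l^2 + 2*l + 2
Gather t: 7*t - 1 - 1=7*t - 2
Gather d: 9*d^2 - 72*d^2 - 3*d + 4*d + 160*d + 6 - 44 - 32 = -63*d^2 + 161*d - 70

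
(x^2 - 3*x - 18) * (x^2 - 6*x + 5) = x^4 - 9*x^3 + 5*x^2 + 93*x - 90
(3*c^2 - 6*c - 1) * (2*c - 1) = 6*c^3 - 15*c^2 + 4*c + 1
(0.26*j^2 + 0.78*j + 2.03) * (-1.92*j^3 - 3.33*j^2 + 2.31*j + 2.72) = -0.4992*j^5 - 2.3634*j^4 - 5.8944*j^3 - 4.2509*j^2 + 6.8109*j + 5.5216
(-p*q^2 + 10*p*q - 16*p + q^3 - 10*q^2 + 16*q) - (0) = -p*q^2 + 10*p*q - 16*p + q^3 - 10*q^2 + 16*q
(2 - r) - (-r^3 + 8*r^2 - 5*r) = r^3 - 8*r^2 + 4*r + 2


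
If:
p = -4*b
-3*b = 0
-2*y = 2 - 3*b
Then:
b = 0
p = 0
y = -1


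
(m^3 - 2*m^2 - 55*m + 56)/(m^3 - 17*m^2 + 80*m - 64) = (m + 7)/(m - 8)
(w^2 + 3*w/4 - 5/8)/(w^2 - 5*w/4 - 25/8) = (2*w - 1)/(2*w - 5)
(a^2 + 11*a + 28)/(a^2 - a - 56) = (a + 4)/(a - 8)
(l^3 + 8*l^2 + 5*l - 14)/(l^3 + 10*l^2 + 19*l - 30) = (l^2 + 9*l + 14)/(l^2 + 11*l + 30)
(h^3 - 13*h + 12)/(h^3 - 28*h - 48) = (-h^3 + 13*h - 12)/(-h^3 + 28*h + 48)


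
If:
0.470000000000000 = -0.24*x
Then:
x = -1.96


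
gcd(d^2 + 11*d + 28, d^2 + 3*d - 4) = d + 4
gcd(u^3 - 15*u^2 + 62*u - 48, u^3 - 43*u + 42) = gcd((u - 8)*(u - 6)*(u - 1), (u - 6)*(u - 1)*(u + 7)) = u^2 - 7*u + 6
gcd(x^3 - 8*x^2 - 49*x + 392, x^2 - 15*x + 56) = x^2 - 15*x + 56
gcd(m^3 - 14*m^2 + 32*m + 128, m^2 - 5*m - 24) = m - 8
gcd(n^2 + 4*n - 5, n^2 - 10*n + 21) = 1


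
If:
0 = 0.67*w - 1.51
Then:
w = 2.25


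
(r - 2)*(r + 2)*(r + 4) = r^3 + 4*r^2 - 4*r - 16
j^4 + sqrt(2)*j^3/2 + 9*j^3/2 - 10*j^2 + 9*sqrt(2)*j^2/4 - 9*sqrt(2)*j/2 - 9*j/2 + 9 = (j - 3/2)*(j + 6)*(j - sqrt(2)/2)*(j + sqrt(2))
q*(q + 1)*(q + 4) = q^3 + 5*q^2 + 4*q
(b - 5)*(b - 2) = b^2 - 7*b + 10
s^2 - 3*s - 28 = (s - 7)*(s + 4)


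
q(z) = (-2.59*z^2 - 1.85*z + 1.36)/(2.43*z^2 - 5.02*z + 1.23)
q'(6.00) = 0.16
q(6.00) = -1.76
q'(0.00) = 3.01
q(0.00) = 1.11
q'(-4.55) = 0.08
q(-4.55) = -0.59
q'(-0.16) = 1.61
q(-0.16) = 0.76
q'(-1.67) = 0.28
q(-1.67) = -0.17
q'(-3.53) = 0.11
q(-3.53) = -0.50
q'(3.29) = 1.25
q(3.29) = -2.97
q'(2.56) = 4.64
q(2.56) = -4.73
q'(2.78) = 2.83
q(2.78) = -3.93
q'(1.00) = 4.90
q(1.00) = 2.26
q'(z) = (5.02 - 4.86*z)*(-2.59*z^2 - 1.85*z + 1.36)/(2.43*z^2 - 5.02*z + 1.23)^2 + (-5.18*z - 1.85)/(2.43*z^2 - 5.02*z + 1.23) = (17.4973*z^2 - 12.981*z + 4.5517)/(5.9049*z^4 - 24.3972*z^3 + 31.1782*z^2 - 12.3492*z + 1.5129)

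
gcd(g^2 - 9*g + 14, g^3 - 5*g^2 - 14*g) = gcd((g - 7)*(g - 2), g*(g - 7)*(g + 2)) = g - 7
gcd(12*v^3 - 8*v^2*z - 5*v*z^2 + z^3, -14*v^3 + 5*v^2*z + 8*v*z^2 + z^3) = -2*v^2 + v*z + z^2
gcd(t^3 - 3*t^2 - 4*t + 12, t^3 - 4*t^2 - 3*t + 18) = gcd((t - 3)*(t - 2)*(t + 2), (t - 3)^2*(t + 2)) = t^2 - t - 6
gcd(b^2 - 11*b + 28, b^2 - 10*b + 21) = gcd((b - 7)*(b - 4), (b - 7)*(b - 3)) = b - 7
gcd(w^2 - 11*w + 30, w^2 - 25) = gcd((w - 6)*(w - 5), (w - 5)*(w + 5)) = w - 5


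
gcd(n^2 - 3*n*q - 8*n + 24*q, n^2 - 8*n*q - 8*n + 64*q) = n - 8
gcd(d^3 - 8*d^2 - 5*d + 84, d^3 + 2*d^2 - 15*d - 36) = d^2 - d - 12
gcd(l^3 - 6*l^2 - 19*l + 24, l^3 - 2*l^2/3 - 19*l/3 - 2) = 1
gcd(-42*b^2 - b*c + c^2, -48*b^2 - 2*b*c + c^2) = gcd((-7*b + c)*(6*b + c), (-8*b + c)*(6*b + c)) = 6*b + c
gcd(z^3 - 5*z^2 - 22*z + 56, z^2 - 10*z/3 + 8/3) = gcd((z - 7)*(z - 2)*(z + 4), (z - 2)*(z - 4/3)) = z - 2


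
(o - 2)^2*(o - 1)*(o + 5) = o^4 - 17*o^2 + 36*o - 20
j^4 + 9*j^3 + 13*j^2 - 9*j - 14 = (j - 1)*(j + 1)*(j + 2)*(j + 7)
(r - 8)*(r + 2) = r^2 - 6*r - 16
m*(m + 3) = m^2 + 3*m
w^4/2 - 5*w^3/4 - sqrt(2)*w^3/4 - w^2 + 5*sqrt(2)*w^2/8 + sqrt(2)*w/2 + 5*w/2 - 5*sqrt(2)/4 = (w/2 + sqrt(2)/2)*(w - 5/2)*(w - sqrt(2))*(w - sqrt(2)/2)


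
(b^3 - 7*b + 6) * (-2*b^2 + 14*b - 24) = -2*b^5 + 14*b^4 - 10*b^3 - 110*b^2 + 252*b - 144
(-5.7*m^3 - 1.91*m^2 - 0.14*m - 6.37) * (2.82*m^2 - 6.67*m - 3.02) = -16.074*m^5 + 32.6328*m^4 + 29.5589*m^3 - 11.2614*m^2 + 42.9107*m + 19.2374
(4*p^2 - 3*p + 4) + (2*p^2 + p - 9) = 6*p^2 - 2*p - 5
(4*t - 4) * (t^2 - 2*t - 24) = 4*t^3 - 12*t^2 - 88*t + 96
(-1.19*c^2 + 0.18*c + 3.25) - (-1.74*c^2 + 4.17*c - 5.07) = 0.55*c^2 - 3.99*c + 8.32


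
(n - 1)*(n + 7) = n^2 + 6*n - 7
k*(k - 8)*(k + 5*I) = k^3 - 8*k^2 + 5*I*k^2 - 40*I*k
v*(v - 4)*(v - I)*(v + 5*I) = v^4 - 4*v^3 + 4*I*v^3 + 5*v^2 - 16*I*v^2 - 20*v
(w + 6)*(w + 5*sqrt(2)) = w^2 + 6*w + 5*sqrt(2)*w + 30*sqrt(2)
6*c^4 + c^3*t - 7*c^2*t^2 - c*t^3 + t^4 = (-3*c + t)*(-c + t)*(c + t)*(2*c + t)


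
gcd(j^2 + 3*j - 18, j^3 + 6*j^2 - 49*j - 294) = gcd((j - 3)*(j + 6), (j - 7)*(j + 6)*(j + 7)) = j + 6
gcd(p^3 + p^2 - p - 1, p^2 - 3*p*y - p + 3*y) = p - 1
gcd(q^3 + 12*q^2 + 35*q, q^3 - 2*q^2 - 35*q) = q^2 + 5*q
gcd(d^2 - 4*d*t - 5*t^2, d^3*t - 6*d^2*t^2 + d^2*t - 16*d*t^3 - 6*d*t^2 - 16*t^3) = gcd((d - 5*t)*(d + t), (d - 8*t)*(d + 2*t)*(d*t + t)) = 1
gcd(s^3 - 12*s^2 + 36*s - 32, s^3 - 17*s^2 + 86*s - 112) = s^2 - 10*s + 16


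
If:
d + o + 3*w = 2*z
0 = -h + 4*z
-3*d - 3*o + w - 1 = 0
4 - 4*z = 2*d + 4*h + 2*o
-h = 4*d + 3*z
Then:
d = -161/408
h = 46/51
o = 19/136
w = 4/17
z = 23/102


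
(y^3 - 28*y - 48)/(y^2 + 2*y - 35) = (y^3 - 28*y - 48)/(y^2 + 2*y - 35)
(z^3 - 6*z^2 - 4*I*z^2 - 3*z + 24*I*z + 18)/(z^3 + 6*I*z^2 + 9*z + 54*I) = (z^2 - z*(6 + I) + 6*I)/(z^2 + 9*I*z - 18)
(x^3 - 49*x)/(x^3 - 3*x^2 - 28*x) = (x + 7)/(x + 4)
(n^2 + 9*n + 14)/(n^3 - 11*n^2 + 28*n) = (n^2 + 9*n + 14)/(n*(n^2 - 11*n + 28))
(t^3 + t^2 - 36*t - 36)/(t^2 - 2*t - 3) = (t^2 - 36)/(t - 3)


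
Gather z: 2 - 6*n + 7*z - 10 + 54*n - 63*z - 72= 48*n - 56*z - 80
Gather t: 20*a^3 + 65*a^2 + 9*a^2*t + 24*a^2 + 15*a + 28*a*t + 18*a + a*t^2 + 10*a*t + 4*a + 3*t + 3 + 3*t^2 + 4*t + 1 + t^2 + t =20*a^3 + 89*a^2 + 37*a + t^2*(a + 4) + t*(9*a^2 + 38*a + 8) + 4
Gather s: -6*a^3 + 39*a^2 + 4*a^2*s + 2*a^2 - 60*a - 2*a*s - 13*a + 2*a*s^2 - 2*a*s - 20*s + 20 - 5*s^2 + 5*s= -6*a^3 + 41*a^2 - 73*a + s^2*(2*a - 5) + s*(4*a^2 - 4*a - 15) + 20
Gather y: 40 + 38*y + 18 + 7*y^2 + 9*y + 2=7*y^2 + 47*y + 60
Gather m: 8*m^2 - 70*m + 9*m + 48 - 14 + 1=8*m^2 - 61*m + 35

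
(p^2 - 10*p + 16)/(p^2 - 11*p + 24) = (p - 2)/(p - 3)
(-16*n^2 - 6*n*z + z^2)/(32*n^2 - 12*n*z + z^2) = (2*n + z)/(-4*n + z)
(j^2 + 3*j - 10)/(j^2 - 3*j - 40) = (j - 2)/(j - 8)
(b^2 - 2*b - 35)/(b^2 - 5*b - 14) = (b + 5)/(b + 2)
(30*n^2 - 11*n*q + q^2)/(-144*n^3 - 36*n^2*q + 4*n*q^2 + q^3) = (-5*n + q)/(24*n^2 + 10*n*q + q^2)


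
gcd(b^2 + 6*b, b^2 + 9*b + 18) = b + 6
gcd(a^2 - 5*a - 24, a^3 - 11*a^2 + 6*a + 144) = a^2 - 5*a - 24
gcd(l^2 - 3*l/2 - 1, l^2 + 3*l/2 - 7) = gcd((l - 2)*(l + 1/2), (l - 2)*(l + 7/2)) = l - 2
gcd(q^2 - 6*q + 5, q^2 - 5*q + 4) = q - 1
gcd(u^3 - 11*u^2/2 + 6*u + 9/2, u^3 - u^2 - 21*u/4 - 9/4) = u^2 - 5*u/2 - 3/2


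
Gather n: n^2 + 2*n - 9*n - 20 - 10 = n^2 - 7*n - 30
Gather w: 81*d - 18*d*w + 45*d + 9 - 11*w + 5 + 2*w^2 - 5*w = 126*d + 2*w^2 + w*(-18*d - 16) + 14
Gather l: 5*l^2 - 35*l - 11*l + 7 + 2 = 5*l^2 - 46*l + 9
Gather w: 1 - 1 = 0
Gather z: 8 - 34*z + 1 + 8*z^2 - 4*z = 8*z^2 - 38*z + 9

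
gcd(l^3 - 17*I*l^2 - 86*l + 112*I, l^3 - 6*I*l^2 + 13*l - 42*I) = l^2 - 9*I*l - 14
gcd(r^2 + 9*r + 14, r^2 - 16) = 1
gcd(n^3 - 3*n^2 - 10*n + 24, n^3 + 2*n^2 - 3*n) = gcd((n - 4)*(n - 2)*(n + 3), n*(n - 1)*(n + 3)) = n + 3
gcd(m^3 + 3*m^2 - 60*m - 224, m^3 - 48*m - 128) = m^2 - 4*m - 32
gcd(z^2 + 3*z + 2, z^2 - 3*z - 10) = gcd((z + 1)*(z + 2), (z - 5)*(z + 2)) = z + 2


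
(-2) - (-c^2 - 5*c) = c^2 + 5*c - 2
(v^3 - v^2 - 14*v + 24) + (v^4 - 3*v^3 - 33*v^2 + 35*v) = v^4 - 2*v^3 - 34*v^2 + 21*v + 24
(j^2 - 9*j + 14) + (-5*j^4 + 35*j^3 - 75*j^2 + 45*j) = -5*j^4 + 35*j^3 - 74*j^2 + 36*j + 14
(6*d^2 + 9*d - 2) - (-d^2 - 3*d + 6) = 7*d^2 + 12*d - 8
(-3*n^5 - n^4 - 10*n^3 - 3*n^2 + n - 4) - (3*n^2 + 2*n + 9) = -3*n^5 - n^4 - 10*n^3 - 6*n^2 - n - 13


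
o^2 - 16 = (o - 4)*(o + 4)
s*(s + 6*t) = s^2 + 6*s*t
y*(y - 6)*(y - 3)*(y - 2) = y^4 - 11*y^3 + 36*y^2 - 36*y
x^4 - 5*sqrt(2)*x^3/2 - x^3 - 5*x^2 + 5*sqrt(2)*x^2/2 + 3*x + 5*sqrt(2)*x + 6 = (x - 2)*(x + 1)*(x - 3*sqrt(2))*(x + sqrt(2)/2)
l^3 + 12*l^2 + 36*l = l*(l + 6)^2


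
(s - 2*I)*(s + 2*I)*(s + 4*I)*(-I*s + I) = -I*s^4 + 4*s^3 + I*s^3 - 4*s^2 - 4*I*s^2 + 16*s + 4*I*s - 16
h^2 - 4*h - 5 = (h - 5)*(h + 1)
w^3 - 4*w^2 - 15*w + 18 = (w - 6)*(w - 1)*(w + 3)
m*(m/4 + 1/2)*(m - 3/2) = m^3/4 + m^2/8 - 3*m/4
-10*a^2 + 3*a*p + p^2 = (-2*a + p)*(5*a + p)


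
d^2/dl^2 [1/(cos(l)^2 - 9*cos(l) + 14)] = (-4*sin(l)^4 + 27*sin(l)^2 - 639*cos(l)/4 + 27*cos(3*l)/4 + 111)/((cos(l) - 7)^3*(cos(l) - 2)^3)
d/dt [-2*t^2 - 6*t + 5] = -4*t - 6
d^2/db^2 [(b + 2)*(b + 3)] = 2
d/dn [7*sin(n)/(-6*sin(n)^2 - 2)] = 7*(3*sin(n)^2 - 1)*cos(n)/(2*(3*sin(n)^2 + 1)^2)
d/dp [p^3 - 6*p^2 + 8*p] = 3*p^2 - 12*p + 8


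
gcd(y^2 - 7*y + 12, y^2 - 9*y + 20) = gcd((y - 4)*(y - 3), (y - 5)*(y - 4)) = y - 4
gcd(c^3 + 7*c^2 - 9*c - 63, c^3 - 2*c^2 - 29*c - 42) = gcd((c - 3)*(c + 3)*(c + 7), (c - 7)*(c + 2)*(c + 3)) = c + 3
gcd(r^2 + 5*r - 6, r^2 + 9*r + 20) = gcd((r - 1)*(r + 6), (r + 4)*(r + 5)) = 1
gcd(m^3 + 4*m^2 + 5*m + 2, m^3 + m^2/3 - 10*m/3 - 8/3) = m + 1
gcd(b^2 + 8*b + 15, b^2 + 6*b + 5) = b + 5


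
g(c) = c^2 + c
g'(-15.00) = -29.00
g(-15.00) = 210.00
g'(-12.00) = -23.00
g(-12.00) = 132.00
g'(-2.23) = -3.46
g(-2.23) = 2.74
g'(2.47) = 5.94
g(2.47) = 8.57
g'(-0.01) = 0.98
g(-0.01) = -0.01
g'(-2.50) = -4.00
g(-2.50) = 3.75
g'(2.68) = 6.36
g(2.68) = 9.86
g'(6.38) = 13.76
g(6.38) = 47.08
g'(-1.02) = -1.04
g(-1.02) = 0.02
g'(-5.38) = -9.76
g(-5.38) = 23.56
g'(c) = 2*c + 1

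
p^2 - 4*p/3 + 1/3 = (p - 1)*(p - 1/3)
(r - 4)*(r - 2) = r^2 - 6*r + 8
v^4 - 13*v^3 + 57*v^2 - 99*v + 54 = (v - 6)*(v - 3)^2*(v - 1)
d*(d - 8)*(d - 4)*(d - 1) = d^4 - 13*d^3 + 44*d^2 - 32*d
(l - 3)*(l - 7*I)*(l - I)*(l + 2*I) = l^4 - 3*l^3 - 6*I*l^3 + 9*l^2 + 18*I*l^2 - 27*l - 14*I*l + 42*I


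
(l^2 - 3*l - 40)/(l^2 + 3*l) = (l^2 - 3*l - 40)/(l*(l + 3))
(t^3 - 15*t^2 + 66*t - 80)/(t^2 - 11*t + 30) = (t^2 - 10*t + 16)/(t - 6)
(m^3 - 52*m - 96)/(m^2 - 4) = (m^2 - 2*m - 48)/(m - 2)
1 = 1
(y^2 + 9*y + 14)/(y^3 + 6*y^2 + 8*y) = (y + 7)/(y*(y + 4))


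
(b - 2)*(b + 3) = b^2 + b - 6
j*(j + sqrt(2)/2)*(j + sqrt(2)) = j^3 + 3*sqrt(2)*j^2/2 + j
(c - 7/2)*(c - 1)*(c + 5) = c^3 + c^2/2 - 19*c + 35/2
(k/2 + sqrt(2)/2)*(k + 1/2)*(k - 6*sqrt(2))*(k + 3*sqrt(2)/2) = k^4/2 - 7*sqrt(2)*k^3/4 + k^3/4 - 27*k^2/2 - 7*sqrt(2)*k^2/8 - 9*sqrt(2)*k - 27*k/4 - 9*sqrt(2)/2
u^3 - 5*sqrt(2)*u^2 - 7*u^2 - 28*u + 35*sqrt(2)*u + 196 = (u - 7)*(u - 7*sqrt(2))*(u + 2*sqrt(2))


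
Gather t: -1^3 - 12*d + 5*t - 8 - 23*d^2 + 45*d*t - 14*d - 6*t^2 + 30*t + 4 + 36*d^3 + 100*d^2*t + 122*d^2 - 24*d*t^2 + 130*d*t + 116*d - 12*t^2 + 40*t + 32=36*d^3 + 99*d^2 + 90*d + t^2*(-24*d - 18) + t*(100*d^2 + 175*d + 75) + 27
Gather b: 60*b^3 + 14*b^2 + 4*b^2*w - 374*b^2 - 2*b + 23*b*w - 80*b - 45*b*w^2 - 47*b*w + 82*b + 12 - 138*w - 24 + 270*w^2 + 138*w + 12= 60*b^3 + b^2*(4*w - 360) + b*(-45*w^2 - 24*w) + 270*w^2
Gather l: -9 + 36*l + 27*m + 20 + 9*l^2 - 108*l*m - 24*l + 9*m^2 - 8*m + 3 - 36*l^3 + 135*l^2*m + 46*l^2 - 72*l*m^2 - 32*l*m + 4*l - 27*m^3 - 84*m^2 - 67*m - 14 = -36*l^3 + l^2*(135*m + 55) + l*(-72*m^2 - 140*m + 16) - 27*m^3 - 75*m^2 - 48*m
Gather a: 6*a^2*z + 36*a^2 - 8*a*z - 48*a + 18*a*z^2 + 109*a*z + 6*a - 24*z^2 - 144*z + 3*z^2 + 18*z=a^2*(6*z + 36) + a*(18*z^2 + 101*z - 42) - 21*z^2 - 126*z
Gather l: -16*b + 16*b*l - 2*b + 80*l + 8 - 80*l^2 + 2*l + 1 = -18*b - 80*l^2 + l*(16*b + 82) + 9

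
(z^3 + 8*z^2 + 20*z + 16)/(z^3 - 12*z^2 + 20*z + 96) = (z^2 + 6*z + 8)/(z^2 - 14*z + 48)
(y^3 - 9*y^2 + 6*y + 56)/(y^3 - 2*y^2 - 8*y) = (y - 7)/y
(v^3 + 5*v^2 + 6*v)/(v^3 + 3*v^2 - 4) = v*(v + 3)/(v^2 + v - 2)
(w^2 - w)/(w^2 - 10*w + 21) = w*(w - 1)/(w^2 - 10*w + 21)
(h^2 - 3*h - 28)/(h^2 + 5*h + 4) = (h - 7)/(h + 1)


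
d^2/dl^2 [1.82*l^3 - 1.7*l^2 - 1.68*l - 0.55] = 10.92*l - 3.4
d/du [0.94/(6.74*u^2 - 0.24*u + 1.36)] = (0.2256 - 12.6712*u)/(6.74*u^2 - 0.24*u + 1.36)^2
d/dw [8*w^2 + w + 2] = 16*w + 1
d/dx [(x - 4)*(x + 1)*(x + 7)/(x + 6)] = 2*(x^3 + 11*x^2 + 24*x - 61)/(x^2 + 12*x + 36)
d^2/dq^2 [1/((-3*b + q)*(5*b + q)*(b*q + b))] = 2*(-(3*b - q)^2*(5*b + q)^2 - (3*b - q)^2*(5*b + q)*(q + 1) - (3*b - q)^2*(q + 1)^2 + (3*b - q)*(5*b + q)^2*(q + 1) + (3*b - q)*(5*b + q)*(q + 1)^2 - (5*b + q)^2*(q + 1)^2)/(b*(3*b - q)^3*(5*b + q)^3*(q + 1)^3)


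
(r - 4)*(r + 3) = r^2 - r - 12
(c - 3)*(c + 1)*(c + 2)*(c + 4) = c^4 + 4*c^3 - 7*c^2 - 34*c - 24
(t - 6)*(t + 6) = t^2 - 36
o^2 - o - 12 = (o - 4)*(o + 3)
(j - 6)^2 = j^2 - 12*j + 36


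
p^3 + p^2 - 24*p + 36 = (p - 3)*(p - 2)*(p + 6)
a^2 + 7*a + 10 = (a + 2)*(a + 5)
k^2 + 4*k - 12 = (k - 2)*(k + 6)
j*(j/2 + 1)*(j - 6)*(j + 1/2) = j^4/2 - 7*j^3/4 - 7*j^2 - 3*j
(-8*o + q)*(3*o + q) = -24*o^2 - 5*o*q + q^2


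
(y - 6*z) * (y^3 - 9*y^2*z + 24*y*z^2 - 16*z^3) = y^4 - 15*y^3*z + 78*y^2*z^2 - 160*y*z^3 + 96*z^4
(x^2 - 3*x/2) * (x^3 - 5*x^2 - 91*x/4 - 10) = x^5 - 13*x^4/2 - 61*x^3/4 + 193*x^2/8 + 15*x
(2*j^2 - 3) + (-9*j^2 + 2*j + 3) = -7*j^2 + 2*j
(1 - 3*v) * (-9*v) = 27*v^2 - 9*v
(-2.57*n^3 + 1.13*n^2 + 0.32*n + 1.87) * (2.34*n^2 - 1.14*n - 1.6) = -6.0138*n^5 + 5.574*n^4 + 3.5726*n^3 + 2.203*n^2 - 2.6438*n - 2.992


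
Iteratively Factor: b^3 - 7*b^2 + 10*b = (b)*(b^2 - 7*b + 10) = b*(b - 5)*(b - 2)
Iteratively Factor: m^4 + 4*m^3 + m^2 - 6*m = (m + 3)*(m^3 + m^2 - 2*m) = (m + 2)*(m + 3)*(m^2 - m) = (m - 1)*(m + 2)*(m + 3)*(m)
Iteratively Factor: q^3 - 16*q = (q - 4)*(q^2 + 4*q) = q*(q - 4)*(q + 4)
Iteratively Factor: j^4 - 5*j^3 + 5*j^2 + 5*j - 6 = (j + 1)*(j^3 - 6*j^2 + 11*j - 6) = (j - 1)*(j + 1)*(j^2 - 5*j + 6) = (j - 3)*(j - 1)*(j + 1)*(j - 2)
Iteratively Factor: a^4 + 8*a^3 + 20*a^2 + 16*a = (a)*(a^3 + 8*a^2 + 20*a + 16) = a*(a + 4)*(a^2 + 4*a + 4) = a*(a + 2)*(a + 4)*(a + 2)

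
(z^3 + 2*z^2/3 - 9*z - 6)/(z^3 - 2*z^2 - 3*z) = (z^2 + 11*z/3 + 2)/(z*(z + 1))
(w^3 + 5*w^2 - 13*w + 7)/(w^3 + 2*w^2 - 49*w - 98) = (w^2 - 2*w + 1)/(w^2 - 5*w - 14)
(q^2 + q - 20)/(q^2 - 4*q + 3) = (q^2 + q - 20)/(q^2 - 4*q + 3)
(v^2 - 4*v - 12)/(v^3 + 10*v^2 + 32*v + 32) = (v - 6)/(v^2 + 8*v + 16)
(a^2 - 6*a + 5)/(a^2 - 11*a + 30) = (a - 1)/(a - 6)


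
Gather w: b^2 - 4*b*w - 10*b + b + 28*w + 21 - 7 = b^2 - 9*b + w*(28 - 4*b) + 14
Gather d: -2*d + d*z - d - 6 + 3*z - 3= d*(z - 3) + 3*z - 9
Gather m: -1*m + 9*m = 8*m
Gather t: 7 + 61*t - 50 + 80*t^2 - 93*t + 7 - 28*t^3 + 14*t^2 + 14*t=-28*t^3 + 94*t^2 - 18*t - 36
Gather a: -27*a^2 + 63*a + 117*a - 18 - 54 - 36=-27*a^2 + 180*a - 108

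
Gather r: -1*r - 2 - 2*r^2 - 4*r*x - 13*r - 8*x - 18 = -2*r^2 + r*(-4*x - 14) - 8*x - 20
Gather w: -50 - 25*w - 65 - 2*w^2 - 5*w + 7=-2*w^2 - 30*w - 108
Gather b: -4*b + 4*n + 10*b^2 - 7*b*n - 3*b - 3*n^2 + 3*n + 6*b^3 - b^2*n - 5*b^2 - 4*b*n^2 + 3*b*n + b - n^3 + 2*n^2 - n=6*b^3 + b^2*(5 - n) + b*(-4*n^2 - 4*n - 6) - n^3 - n^2 + 6*n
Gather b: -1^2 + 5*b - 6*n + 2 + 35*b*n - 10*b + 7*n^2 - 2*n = b*(35*n - 5) + 7*n^2 - 8*n + 1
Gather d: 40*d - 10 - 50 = 40*d - 60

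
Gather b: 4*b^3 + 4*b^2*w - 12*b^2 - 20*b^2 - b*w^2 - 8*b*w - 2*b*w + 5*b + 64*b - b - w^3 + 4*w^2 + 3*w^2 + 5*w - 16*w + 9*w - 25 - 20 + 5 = 4*b^3 + b^2*(4*w - 32) + b*(-w^2 - 10*w + 68) - w^3 + 7*w^2 - 2*w - 40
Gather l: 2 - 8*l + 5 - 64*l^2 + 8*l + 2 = 9 - 64*l^2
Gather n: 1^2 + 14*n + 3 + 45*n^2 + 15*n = 45*n^2 + 29*n + 4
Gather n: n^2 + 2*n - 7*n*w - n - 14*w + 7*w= n^2 + n*(1 - 7*w) - 7*w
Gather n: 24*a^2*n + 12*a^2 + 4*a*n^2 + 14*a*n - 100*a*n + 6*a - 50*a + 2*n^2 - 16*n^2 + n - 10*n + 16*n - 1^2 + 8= 12*a^2 - 44*a + n^2*(4*a - 14) + n*(24*a^2 - 86*a + 7) + 7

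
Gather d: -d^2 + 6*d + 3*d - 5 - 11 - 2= -d^2 + 9*d - 18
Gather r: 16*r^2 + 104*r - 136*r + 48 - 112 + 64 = 16*r^2 - 32*r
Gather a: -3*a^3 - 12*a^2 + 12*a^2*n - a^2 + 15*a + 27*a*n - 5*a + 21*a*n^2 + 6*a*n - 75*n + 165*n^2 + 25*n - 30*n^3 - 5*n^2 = -3*a^3 + a^2*(12*n - 13) + a*(21*n^2 + 33*n + 10) - 30*n^3 + 160*n^2 - 50*n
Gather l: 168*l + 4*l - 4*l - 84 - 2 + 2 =168*l - 84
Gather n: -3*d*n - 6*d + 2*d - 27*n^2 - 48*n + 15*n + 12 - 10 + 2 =-4*d - 27*n^2 + n*(-3*d - 33) + 4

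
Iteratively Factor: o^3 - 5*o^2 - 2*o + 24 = (o - 4)*(o^2 - o - 6) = (o - 4)*(o - 3)*(o + 2)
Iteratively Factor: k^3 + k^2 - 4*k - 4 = (k + 2)*(k^2 - k - 2) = (k - 2)*(k + 2)*(k + 1)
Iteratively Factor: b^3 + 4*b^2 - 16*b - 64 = (b - 4)*(b^2 + 8*b + 16) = (b - 4)*(b + 4)*(b + 4)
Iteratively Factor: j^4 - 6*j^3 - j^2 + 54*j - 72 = (j - 3)*(j^3 - 3*j^2 - 10*j + 24) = (j - 3)*(j + 3)*(j^2 - 6*j + 8) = (j - 4)*(j - 3)*(j + 3)*(j - 2)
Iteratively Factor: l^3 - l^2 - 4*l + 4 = (l - 1)*(l^2 - 4) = (l - 2)*(l - 1)*(l + 2)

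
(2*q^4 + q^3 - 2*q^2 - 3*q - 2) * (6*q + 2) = 12*q^5 + 10*q^4 - 10*q^3 - 22*q^2 - 18*q - 4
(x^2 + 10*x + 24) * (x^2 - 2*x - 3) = x^4 + 8*x^3 + x^2 - 78*x - 72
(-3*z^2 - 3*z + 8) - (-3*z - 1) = 9 - 3*z^2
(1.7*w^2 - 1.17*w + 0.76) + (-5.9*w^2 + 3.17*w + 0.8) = -4.2*w^2 + 2.0*w + 1.56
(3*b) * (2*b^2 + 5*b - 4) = 6*b^3 + 15*b^2 - 12*b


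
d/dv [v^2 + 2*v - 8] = 2*v + 2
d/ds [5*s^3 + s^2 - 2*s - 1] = 15*s^2 + 2*s - 2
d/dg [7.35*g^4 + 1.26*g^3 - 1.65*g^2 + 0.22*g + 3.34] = 29.4*g^3 + 3.78*g^2 - 3.3*g + 0.22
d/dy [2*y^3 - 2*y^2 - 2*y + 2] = 6*y^2 - 4*y - 2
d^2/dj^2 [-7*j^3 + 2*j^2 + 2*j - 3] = 4 - 42*j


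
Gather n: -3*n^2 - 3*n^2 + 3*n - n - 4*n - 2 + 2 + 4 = -6*n^2 - 2*n + 4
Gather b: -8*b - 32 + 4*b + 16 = -4*b - 16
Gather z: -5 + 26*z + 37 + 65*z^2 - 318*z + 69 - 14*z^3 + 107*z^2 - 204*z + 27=-14*z^3 + 172*z^2 - 496*z + 128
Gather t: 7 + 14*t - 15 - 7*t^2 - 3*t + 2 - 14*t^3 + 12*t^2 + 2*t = -14*t^3 + 5*t^2 + 13*t - 6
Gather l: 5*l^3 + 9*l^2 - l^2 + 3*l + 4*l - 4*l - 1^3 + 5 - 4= 5*l^3 + 8*l^2 + 3*l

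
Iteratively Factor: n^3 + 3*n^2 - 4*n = (n + 4)*(n^2 - n) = (n - 1)*(n + 4)*(n)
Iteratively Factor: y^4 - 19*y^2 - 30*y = (y + 3)*(y^3 - 3*y^2 - 10*y) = (y + 2)*(y + 3)*(y^2 - 5*y) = y*(y + 2)*(y + 3)*(y - 5)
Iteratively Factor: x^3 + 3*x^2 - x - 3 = (x + 3)*(x^2 - 1) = (x + 1)*(x + 3)*(x - 1)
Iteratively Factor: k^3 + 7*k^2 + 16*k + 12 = (k + 2)*(k^2 + 5*k + 6) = (k + 2)^2*(k + 3)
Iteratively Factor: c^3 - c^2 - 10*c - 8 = (c + 1)*(c^2 - 2*c - 8) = (c + 1)*(c + 2)*(c - 4)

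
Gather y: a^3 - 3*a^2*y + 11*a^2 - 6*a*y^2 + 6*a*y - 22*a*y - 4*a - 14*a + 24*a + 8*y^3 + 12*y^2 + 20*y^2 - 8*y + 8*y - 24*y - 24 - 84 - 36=a^3 + 11*a^2 + 6*a + 8*y^3 + y^2*(32 - 6*a) + y*(-3*a^2 - 16*a - 24) - 144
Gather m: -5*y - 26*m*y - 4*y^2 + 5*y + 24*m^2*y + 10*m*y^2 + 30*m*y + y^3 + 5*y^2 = 24*m^2*y + m*(10*y^2 + 4*y) + y^3 + y^2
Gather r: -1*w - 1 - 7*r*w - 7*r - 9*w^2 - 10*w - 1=r*(-7*w - 7) - 9*w^2 - 11*w - 2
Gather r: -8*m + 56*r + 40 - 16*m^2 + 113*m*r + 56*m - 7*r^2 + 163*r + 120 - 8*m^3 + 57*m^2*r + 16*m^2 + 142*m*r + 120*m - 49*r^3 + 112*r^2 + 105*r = -8*m^3 + 168*m - 49*r^3 + 105*r^2 + r*(57*m^2 + 255*m + 324) + 160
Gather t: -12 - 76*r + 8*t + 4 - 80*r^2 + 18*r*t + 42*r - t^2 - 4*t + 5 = -80*r^2 - 34*r - t^2 + t*(18*r + 4) - 3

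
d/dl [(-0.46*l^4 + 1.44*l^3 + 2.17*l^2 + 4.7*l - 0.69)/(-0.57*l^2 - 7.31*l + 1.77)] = (0.5244*l^5 + 9.267*l^4 - 24.3096*l^3 - 5.5373*l^2 + 6.8952*l + 3.2751)/(0.3249*l^4 + 8.3334*l^3 + 51.4183*l^2 - 25.8774*l + 3.1329)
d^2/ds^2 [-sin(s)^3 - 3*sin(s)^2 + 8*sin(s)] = 9*sin(s)^3 + 12*sin(s)^2 - 14*sin(s) - 6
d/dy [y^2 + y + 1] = 2*y + 1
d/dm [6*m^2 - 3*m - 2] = 12*m - 3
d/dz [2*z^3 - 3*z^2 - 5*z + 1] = 6*z^2 - 6*z - 5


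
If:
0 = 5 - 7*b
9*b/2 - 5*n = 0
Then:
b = 5/7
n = 9/14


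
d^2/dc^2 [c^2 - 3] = 2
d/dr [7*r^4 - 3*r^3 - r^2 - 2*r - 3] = 28*r^3 - 9*r^2 - 2*r - 2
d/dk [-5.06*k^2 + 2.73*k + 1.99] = 2.73 - 10.12*k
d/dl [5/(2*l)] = -5/(2*l^2)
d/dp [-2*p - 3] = -2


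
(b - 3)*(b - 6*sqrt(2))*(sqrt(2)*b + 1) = sqrt(2)*b^3 - 11*b^2 - 3*sqrt(2)*b^2 - 6*sqrt(2)*b + 33*b + 18*sqrt(2)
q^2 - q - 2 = (q - 2)*(q + 1)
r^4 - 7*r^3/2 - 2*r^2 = r^2*(r - 4)*(r + 1/2)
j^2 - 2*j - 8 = (j - 4)*(j + 2)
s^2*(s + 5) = s^3 + 5*s^2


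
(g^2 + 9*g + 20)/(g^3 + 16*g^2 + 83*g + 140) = 1/(g + 7)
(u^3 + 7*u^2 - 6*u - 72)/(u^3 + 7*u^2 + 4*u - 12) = (u^2 + u - 12)/(u^2 + u - 2)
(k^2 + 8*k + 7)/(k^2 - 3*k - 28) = (k^2 + 8*k + 7)/(k^2 - 3*k - 28)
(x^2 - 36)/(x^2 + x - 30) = (x - 6)/(x - 5)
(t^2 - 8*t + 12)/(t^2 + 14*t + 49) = (t^2 - 8*t + 12)/(t^2 + 14*t + 49)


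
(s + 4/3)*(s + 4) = s^2 + 16*s/3 + 16/3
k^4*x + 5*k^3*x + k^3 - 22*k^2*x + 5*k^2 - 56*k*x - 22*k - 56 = (k - 4)*(k + 2)*(k + 7)*(k*x + 1)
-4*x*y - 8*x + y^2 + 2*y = (-4*x + y)*(y + 2)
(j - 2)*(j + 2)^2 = j^3 + 2*j^2 - 4*j - 8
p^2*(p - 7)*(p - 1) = p^4 - 8*p^3 + 7*p^2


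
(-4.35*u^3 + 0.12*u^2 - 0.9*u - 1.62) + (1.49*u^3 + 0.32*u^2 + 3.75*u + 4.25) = -2.86*u^3 + 0.44*u^2 + 2.85*u + 2.63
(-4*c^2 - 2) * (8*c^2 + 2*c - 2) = -32*c^4 - 8*c^3 - 8*c^2 - 4*c + 4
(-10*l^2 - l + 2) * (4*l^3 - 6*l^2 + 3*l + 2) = -40*l^5 + 56*l^4 - 16*l^3 - 35*l^2 + 4*l + 4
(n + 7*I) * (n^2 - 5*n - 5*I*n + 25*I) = n^3 - 5*n^2 + 2*I*n^2 + 35*n - 10*I*n - 175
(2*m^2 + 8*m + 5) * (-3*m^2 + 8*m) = -6*m^4 - 8*m^3 + 49*m^2 + 40*m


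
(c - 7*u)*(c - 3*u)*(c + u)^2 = c^4 - 8*c^3*u + 2*c^2*u^2 + 32*c*u^3 + 21*u^4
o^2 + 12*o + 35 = (o + 5)*(o + 7)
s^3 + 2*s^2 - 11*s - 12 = (s - 3)*(s + 1)*(s + 4)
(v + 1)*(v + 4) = v^2 + 5*v + 4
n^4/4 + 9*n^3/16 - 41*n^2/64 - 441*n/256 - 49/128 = (n/4 + 1/2)*(n - 7/4)*(n + 1/4)*(n + 7/4)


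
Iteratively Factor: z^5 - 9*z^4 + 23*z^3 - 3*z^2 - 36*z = (z - 3)*(z^4 - 6*z^3 + 5*z^2 + 12*z) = (z - 4)*(z - 3)*(z^3 - 2*z^2 - 3*z) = (z - 4)*(z - 3)*(z + 1)*(z^2 - 3*z) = z*(z - 4)*(z - 3)*(z + 1)*(z - 3)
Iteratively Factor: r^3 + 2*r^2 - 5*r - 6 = (r + 1)*(r^2 + r - 6) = (r + 1)*(r + 3)*(r - 2)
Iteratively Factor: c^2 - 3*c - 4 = (c - 4)*(c + 1)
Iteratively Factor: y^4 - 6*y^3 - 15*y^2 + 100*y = (y + 4)*(y^3 - 10*y^2 + 25*y) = (y - 5)*(y + 4)*(y^2 - 5*y) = (y - 5)^2*(y + 4)*(y)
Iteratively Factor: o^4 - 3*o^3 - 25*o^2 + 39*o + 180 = (o - 5)*(o^3 + 2*o^2 - 15*o - 36) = (o - 5)*(o + 3)*(o^2 - o - 12) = (o - 5)*(o + 3)^2*(o - 4)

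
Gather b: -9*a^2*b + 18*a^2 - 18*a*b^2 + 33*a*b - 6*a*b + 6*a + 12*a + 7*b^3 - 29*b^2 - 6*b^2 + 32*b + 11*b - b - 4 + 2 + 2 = 18*a^2 + 18*a + 7*b^3 + b^2*(-18*a - 35) + b*(-9*a^2 + 27*a + 42)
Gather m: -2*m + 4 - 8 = -2*m - 4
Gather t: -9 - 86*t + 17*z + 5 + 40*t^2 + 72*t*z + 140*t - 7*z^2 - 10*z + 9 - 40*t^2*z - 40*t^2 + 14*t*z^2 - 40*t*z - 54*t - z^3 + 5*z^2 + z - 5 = -40*t^2*z + t*(14*z^2 + 32*z) - z^3 - 2*z^2 + 8*z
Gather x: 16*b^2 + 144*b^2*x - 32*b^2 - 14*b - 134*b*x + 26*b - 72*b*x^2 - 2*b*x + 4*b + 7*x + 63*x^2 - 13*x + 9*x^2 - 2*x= -16*b^2 + 16*b + x^2*(72 - 72*b) + x*(144*b^2 - 136*b - 8)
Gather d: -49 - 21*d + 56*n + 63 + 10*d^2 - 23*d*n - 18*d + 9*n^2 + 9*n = 10*d^2 + d*(-23*n - 39) + 9*n^2 + 65*n + 14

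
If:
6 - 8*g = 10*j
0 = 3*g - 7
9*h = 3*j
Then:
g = 7/3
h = -19/45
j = -19/15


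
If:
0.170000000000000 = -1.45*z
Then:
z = -0.12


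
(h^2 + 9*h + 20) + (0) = h^2 + 9*h + 20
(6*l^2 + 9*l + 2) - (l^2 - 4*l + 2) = 5*l^2 + 13*l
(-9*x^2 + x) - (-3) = -9*x^2 + x + 3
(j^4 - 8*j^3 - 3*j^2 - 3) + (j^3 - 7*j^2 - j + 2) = j^4 - 7*j^3 - 10*j^2 - j - 1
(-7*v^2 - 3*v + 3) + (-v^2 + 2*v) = -8*v^2 - v + 3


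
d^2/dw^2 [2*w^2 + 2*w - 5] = 4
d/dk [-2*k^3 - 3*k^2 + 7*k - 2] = -6*k^2 - 6*k + 7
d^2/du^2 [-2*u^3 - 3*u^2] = -12*u - 6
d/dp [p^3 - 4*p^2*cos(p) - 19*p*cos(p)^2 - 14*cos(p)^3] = 4*p^2*sin(p) + 3*p^2 + 19*p*sin(2*p) - 8*p*cos(p) + 42*sin(p)*cos(p)^2 - 19*cos(p)^2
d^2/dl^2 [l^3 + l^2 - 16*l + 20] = 6*l + 2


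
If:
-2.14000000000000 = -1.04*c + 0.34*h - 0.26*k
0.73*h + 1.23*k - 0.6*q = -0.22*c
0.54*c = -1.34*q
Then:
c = -2.48148148148148*q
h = -4.73087231968811*q - 4.32927631578947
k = 3.73940058479532*q + 2.56940789473684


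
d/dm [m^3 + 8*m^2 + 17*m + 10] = 3*m^2 + 16*m + 17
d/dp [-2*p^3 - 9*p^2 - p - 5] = -6*p^2 - 18*p - 1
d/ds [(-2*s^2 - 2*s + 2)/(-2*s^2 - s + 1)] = 2*s*(2 - s)/(4*s^4 + 4*s^3 - 3*s^2 - 2*s + 1)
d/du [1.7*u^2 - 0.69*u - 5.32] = 3.4*u - 0.69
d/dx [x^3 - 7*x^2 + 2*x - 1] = 3*x^2 - 14*x + 2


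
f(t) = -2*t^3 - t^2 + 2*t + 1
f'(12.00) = -886.00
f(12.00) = -3575.00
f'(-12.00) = -838.00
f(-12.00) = 3289.00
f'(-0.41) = 1.81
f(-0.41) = 0.15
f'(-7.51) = -321.38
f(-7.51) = 776.71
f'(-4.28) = -99.35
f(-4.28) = 130.93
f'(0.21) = 1.32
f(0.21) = 1.36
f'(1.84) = -21.99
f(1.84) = -11.16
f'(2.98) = -57.24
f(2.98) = -54.85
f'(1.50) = -14.50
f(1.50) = -5.00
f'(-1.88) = -15.45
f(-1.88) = 6.99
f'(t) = -6*t^2 - 2*t + 2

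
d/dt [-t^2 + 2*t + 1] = 2 - 2*t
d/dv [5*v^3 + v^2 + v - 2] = 15*v^2 + 2*v + 1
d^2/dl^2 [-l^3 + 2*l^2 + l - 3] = 4 - 6*l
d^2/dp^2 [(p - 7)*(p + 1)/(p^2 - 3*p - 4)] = -6/(p^3 - 12*p^2 + 48*p - 64)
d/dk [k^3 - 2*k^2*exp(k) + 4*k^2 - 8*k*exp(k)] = -2*k^2*exp(k) + 3*k^2 - 12*k*exp(k) + 8*k - 8*exp(k)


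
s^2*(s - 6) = s^3 - 6*s^2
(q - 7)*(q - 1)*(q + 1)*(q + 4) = q^4 - 3*q^3 - 29*q^2 + 3*q + 28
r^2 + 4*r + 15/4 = (r + 3/2)*(r + 5/2)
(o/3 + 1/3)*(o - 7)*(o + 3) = o^3/3 - o^2 - 25*o/3 - 7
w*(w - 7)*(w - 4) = w^3 - 11*w^2 + 28*w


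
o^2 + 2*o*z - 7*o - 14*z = (o - 7)*(o + 2*z)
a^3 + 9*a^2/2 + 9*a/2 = a*(a + 3/2)*(a + 3)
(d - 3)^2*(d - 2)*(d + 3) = d^4 - 5*d^3 - 3*d^2 + 45*d - 54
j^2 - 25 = (j - 5)*(j + 5)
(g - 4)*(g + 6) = g^2 + 2*g - 24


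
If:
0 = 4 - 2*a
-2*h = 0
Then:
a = 2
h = 0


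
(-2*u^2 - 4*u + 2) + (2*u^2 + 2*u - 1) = 1 - 2*u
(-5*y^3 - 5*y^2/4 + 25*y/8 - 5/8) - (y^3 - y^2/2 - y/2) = -6*y^3 - 3*y^2/4 + 29*y/8 - 5/8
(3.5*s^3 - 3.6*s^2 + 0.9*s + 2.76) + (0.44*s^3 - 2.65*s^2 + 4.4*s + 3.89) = 3.94*s^3 - 6.25*s^2 + 5.3*s + 6.65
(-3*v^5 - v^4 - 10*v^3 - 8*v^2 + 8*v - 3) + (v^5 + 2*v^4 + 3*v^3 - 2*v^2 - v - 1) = -2*v^5 + v^4 - 7*v^3 - 10*v^2 + 7*v - 4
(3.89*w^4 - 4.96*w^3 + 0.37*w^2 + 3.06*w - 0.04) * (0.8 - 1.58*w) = -6.1462*w^5 + 10.9488*w^4 - 4.5526*w^3 - 4.5388*w^2 + 2.5112*w - 0.032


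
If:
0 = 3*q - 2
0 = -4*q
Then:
No Solution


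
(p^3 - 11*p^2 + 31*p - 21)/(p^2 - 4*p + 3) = p - 7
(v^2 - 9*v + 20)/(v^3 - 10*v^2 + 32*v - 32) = (v - 5)/(v^2 - 6*v + 8)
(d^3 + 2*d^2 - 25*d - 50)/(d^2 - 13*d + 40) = (d^2 + 7*d + 10)/(d - 8)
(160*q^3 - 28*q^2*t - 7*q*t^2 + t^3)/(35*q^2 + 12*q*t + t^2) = (32*q^2 - 12*q*t + t^2)/(7*q + t)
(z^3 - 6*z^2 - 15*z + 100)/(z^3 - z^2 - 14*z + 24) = (z^2 - 10*z + 25)/(z^2 - 5*z + 6)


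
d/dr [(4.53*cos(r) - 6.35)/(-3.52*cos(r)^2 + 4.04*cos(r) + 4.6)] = (-15.9456*cos(r)^2 + 44.704*cos(r) - 46.492)*sin(r)/(12.3904*cos(r)^4 - 28.4416*cos(r)^3 - 16.0624*cos(r)^2 + 37.168*cos(r) + 21.16)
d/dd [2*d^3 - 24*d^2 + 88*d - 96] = 6*d^2 - 48*d + 88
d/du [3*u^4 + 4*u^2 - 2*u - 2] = 12*u^3 + 8*u - 2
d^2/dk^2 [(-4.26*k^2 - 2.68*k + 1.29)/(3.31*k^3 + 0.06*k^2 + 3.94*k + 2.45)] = (-93.345972*k^6 - 176.174088*k^5 + 499.745124*k^4 + 559.64642*k^3 + 365.52714*k^2 - 58.574034*k + 40.270408)/(36.264691*k^9 + 1.972098*k^8 + 129.53685*k^7 + 85.222455*k^6 + 157.11132*k^5 + 194.529288*k^4 + 124.242889*k^3 + 115.17891*k^2 + 70.94955*k + 14.706125)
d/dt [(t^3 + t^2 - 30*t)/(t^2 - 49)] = (t^4 - 117*t^2 - 98*t + 1470)/(t^4 - 98*t^2 + 2401)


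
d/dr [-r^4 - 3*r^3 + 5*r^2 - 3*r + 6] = -4*r^3 - 9*r^2 + 10*r - 3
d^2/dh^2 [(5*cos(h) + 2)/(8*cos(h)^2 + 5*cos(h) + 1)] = (-720*(1 - cos(2*h))^2*cos(h) - 78*(1 - cos(2*h))^2 + 885*cos(h) + 183*cos(2*h)/2 - 480*cos(3*h) + 160*cos(5*h) + 843/2)/(5*cos(h) + 4*cos(2*h) + 5)^3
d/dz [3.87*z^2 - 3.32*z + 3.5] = 7.74*z - 3.32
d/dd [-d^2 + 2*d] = 2 - 2*d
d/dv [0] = 0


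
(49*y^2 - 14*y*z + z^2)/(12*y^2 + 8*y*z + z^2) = (49*y^2 - 14*y*z + z^2)/(12*y^2 + 8*y*z + z^2)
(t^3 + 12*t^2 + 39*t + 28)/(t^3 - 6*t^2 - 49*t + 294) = (t^2 + 5*t + 4)/(t^2 - 13*t + 42)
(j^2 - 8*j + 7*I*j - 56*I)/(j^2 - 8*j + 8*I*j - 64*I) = (j + 7*I)/(j + 8*I)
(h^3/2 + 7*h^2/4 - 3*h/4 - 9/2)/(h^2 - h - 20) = (-2*h^3 - 7*h^2 + 3*h + 18)/(4*(-h^2 + h + 20))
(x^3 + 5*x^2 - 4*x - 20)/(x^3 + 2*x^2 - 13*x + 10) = (x + 2)/(x - 1)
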